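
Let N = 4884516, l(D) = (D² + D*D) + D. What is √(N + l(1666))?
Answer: 7*√213006 ≈ 3230.7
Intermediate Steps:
l(D) = D + 2*D² (l(D) = (D² + D²) + D = 2*D² + D = D + 2*D²)
√(N + l(1666)) = √(4884516 + 1666*(1 + 2*1666)) = √(4884516 + 1666*(1 + 3332)) = √(4884516 + 1666*3333) = √(4884516 + 5552778) = √10437294 = 7*√213006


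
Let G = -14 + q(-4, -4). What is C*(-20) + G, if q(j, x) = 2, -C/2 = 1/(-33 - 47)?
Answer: -25/2 ≈ -12.500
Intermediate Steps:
C = 1/40 (C = -2/(-33 - 47) = -2/(-80) = -2*(-1/80) = 1/40 ≈ 0.025000)
G = -12 (G = -14 + 2 = -12)
C*(-20) + G = (1/40)*(-20) - 12 = -½ - 12 = -25/2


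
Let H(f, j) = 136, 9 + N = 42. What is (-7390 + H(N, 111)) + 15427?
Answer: 8173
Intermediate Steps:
N = 33 (N = -9 + 42 = 33)
(-7390 + H(N, 111)) + 15427 = (-7390 + 136) + 15427 = -7254 + 15427 = 8173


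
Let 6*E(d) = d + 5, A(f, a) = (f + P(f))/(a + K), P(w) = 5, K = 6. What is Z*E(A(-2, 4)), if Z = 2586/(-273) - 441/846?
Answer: -4530811/513240 ≈ -8.8279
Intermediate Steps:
A(f, a) = (5 + f)/(6 + a) (A(f, a) = (f + 5)/(a + 6) = (5 + f)/(6 + a))
E(d) = ⅚ + d/6 (E(d) = (d + 5)/6 = (5 + d)/6 = ⅚ + d/6)
Z = -85487/8554 (Z = 2586*(-1/273) - 441*1/846 = -862/91 - 49/94 = -85487/8554 ≈ -9.9938)
Z*E(A(-2, 4)) = -85487*(⅚ + ((5 - 2)/(6 + 4))/6)/8554 = -85487*(⅚ + (3/10)/6)/8554 = -85487*(⅚ + ((⅒)*3)/6)/8554 = -85487*(⅚ + (⅙)*(3/10))/8554 = -85487*(⅚ + 1/20)/8554 = -85487/8554*53/60 = -4530811/513240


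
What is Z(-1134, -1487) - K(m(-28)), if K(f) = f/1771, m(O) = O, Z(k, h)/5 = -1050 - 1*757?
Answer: -2285851/253 ≈ -9035.0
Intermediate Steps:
Z(k, h) = -9035 (Z(k, h) = 5*(-1050 - 1*757) = 5*(-1050 - 757) = 5*(-1807) = -9035)
K(f) = f/1771 (K(f) = f*(1/1771) = f/1771)
Z(-1134, -1487) - K(m(-28)) = -9035 - (-28)/1771 = -9035 - 1*(-4/253) = -9035 + 4/253 = -2285851/253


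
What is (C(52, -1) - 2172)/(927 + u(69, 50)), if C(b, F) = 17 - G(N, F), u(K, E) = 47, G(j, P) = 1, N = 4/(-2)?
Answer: -1078/487 ≈ -2.2136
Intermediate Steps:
N = -2 (N = 4*(-½) = -2)
C(b, F) = 16 (C(b, F) = 17 - 1*1 = 17 - 1 = 16)
(C(52, -1) - 2172)/(927 + u(69, 50)) = (16 - 2172)/(927 + 47) = -2156/974 = -2156*1/974 = -1078/487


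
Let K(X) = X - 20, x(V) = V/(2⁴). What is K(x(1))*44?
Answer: -3509/4 ≈ -877.25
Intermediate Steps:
x(V) = V/16
K(X) = -20 + X
K(x(1))*44 = (-20 + (1/16)*1)*44 = (-20 + 1/16)*44 = -319/16*44 = -3509/4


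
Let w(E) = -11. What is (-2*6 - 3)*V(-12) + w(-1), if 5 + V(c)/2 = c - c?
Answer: 139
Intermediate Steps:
V(c) = -10 (V(c) = -10 + 2*(c - c) = -10 + 2*0 = -10 + 0 = -10)
(-2*6 - 3)*V(-12) + w(-1) = (-2*6 - 3)*(-10) - 11 = (-12 - 3)*(-10) - 11 = -15*(-10) - 11 = 150 - 11 = 139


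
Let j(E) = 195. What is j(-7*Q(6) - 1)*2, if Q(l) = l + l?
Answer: 390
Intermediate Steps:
Q(l) = 2*l
j(-7*Q(6) - 1)*2 = 195*2 = 390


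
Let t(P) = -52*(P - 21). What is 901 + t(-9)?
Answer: 2461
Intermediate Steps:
t(P) = 1092 - 52*P (t(P) = -52*(-21 + P) = 1092 - 52*P)
901 + t(-9) = 901 + (1092 - 52*(-9)) = 901 + (1092 + 468) = 901 + 1560 = 2461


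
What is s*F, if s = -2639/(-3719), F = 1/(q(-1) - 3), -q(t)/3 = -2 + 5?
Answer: -2639/44628 ≈ -0.059133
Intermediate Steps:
q(t) = -9 (q(t) = -3*(-2 + 5) = -3*3 = -9)
F = -1/12 (F = 1/(-9 - 3) = 1/(-12) = -1/12 ≈ -0.083333)
s = 2639/3719 (s = -2639*(-1/3719) = 2639/3719 ≈ 0.70960)
s*F = (2639/3719)*(-1/12) = -2639/44628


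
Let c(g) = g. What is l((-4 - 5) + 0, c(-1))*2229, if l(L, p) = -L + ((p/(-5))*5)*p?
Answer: 17832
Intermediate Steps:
l(L, p) = -L - p² (l(L, p) = -L + ((p*(-⅕))*5)*p = -L + (-p/5*5)*p = -L + (-p)*p = -L - p²)
l((-4 - 5) + 0, c(-1))*2229 = (-((-4 - 5) + 0) - 1*(-1)²)*2229 = (-(-9 + 0) - 1*1)*2229 = (-1*(-9) - 1)*2229 = (9 - 1)*2229 = 8*2229 = 17832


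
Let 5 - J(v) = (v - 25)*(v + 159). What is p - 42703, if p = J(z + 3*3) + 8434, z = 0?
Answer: -31576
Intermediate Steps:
J(v) = 5 - (-25 + v)*(159 + v) (J(v) = 5 - (v - 25)*(v + 159) = 5 - (-25 + v)*(159 + v))
p = 11127 (p = (3980 - (0 + 3*3)² - 134*(0 + 3*3)) + 8434 = (3980 - (0 + 9)² - 134*(0 + 9)) + 8434 = (3980 - 1*9² - 134*9) + 8434 = (3980 - 1*81 - 1206) + 8434 = (3980 - 81 - 1206) + 8434 = 2693 + 8434 = 11127)
p - 42703 = 11127 - 42703 = -31576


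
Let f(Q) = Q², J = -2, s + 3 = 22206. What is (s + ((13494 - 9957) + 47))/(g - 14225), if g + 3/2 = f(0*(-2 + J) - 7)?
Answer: -482/265 ≈ -1.8189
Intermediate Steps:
s = 22203 (s = -3 + 22206 = 22203)
g = 95/2 (g = -3/2 + (0*(-2 - 2) - 7)² = -3/2 + (0*(-4) - 7)² = -3/2 + (0 - 7)² = -3/2 + (-7)² = -3/2 + 49 = 95/2 ≈ 47.500)
(s + ((13494 - 9957) + 47))/(g - 14225) = (22203 + ((13494 - 9957) + 47))/(95/2 - 14225) = (22203 + (3537 + 47))/(-28355/2) = (22203 + 3584)*(-2/28355) = 25787*(-2/28355) = -482/265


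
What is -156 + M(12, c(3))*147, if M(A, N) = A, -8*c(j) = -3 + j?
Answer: 1608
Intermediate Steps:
c(j) = 3/8 - j/8 (c(j) = -(-3 + j)/8 = 3/8 - j/8)
-156 + M(12, c(3))*147 = -156 + 12*147 = -156 + 1764 = 1608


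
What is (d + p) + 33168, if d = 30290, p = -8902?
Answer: 54556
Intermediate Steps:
(d + p) + 33168 = (30290 - 8902) + 33168 = 21388 + 33168 = 54556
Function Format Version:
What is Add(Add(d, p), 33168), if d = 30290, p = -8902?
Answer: 54556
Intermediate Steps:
Add(Add(d, p), 33168) = Add(Add(30290, -8902), 33168) = Add(21388, 33168) = 54556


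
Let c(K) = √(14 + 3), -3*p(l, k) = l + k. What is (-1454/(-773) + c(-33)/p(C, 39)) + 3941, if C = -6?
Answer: 3047847/773 - √17/11 ≈ 3942.5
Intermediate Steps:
p(l, k) = -k/3 - l/3 (p(l, k) = -(l + k)/3 = -(k + l)/3 = -k/3 - l/3)
c(K) = √17
(-1454/(-773) + c(-33)/p(C, 39)) + 3941 = (-1454/(-773) + √17/(-⅓*39 - ⅓*(-6))) + 3941 = (-1454*(-1/773) + √17/(-13 + 2)) + 3941 = (1454/773 + √17/(-11)) + 3941 = (1454/773 + √17*(-1/11)) + 3941 = (1454/773 - √17/11) + 3941 = 3047847/773 - √17/11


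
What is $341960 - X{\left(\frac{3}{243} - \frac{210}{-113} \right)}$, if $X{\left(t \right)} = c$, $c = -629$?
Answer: $342589$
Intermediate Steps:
$X{\left(t \right)} = -629$
$341960 - X{\left(\frac{3}{243} - \frac{210}{-113} \right)} = 341960 - -629 = 341960 + 629 = 342589$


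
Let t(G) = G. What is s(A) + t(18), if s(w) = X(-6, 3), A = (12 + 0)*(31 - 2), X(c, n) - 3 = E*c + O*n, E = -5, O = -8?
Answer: 27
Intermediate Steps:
X(c, n) = 3 - 8*n - 5*c (X(c, n) = 3 + (-5*c - 8*n) = 3 + (-8*n - 5*c) = 3 - 8*n - 5*c)
A = 348 (A = 12*29 = 348)
s(w) = 9 (s(w) = 3 - 8*3 - 5*(-6) = 3 - 24 + 30 = 9)
s(A) + t(18) = 9 + 18 = 27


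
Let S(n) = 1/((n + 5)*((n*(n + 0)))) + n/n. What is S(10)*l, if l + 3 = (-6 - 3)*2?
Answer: -10507/500 ≈ -21.014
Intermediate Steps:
S(n) = 1 + 1/(n²*(5 + n)) (S(n) = 1/((5 + n)*((n*n))) + 1 = 1/((5 + n)*(n²)) + 1 = 1/((5 + n)*n²) + 1 = 1/(n²*(5 + n)) + 1 = 1 + 1/(n²*(5 + n)))
l = -21 (l = -3 + (-6 - 3)*2 = -3 - 9*2 = -3 - 18 = -21)
S(10)*l = ((1 + 10³ + 5*10²)/(10²*(5 + 10)))*(-21) = ((1/100)*(1 + 1000 + 5*100)/15)*(-21) = ((1/100)*(1/15)*(1 + 1000 + 500))*(-21) = ((1/100)*(1/15)*1501)*(-21) = (1501/1500)*(-21) = -10507/500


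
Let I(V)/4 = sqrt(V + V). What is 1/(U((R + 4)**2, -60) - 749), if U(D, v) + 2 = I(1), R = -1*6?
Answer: -751/563969 - 4*sqrt(2)/563969 ≈ -0.0013417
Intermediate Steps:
R = -6
I(V) = 4*sqrt(2)*sqrt(V) (I(V) = 4*sqrt(V + V) = 4*sqrt(2*V) = 4*(sqrt(2)*sqrt(V)) = 4*sqrt(2)*sqrt(V))
U(D, v) = -2 + 4*sqrt(2) (U(D, v) = -2 + 4*sqrt(2)*sqrt(1) = -2 + 4*sqrt(2)*1 = -2 + 4*sqrt(2))
1/(U((R + 4)**2, -60) - 749) = 1/((-2 + 4*sqrt(2)) - 749) = 1/(-751 + 4*sqrt(2))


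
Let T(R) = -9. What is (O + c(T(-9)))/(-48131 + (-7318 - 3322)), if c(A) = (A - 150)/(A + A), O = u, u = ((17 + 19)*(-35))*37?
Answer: 279667/352626 ≈ 0.79310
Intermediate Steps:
u = -46620 (u = (36*(-35))*37 = -1260*37 = -46620)
O = -46620
c(A) = (-150 + A)/(2*A) (c(A) = (-150 + A)/((2*A)) = (-150 + A)*(1/(2*A)) = (-150 + A)/(2*A))
(O + c(T(-9)))/(-48131 + (-7318 - 3322)) = (-46620 + (1/2)*(-150 - 9)/(-9))/(-48131 + (-7318 - 3322)) = (-46620 + (1/2)*(-1/9)*(-159))/(-48131 - 10640) = (-46620 + 53/6)/(-58771) = -279667/6*(-1/58771) = 279667/352626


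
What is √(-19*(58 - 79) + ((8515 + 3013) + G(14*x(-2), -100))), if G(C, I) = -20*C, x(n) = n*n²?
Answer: √14167 ≈ 119.03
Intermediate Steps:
x(n) = n³
√(-19*(58 - 79) + ((8515 + 3013) + G(14*x(-2), -100))) = √(-19*(58 - 79) + ((8515 + 3013) - 280*(-2)³)) = √(-19*(-21) + (11528 - 280*(-8))) = √(399 + (11528 - 20*(-112))) = √(399 + (11528 + 2240)) = √(399 + 13768) = √14167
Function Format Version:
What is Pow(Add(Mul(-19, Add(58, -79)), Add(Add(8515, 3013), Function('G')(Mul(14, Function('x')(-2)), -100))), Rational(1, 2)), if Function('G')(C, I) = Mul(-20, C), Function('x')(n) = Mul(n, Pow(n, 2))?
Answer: Pow(14167, Rational(1, 2)) ≈ 119.03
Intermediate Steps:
Function('x')(n) = Pow(n, 3)
Pow(Add(Mul(-19, Add(58, -79)), Add(Add(8515, 3013), Function('G')(Mul(14, Function('x')(-2)), -100))), Rational(1, 2)) = Pow(Add(Mul(-19, Add(58, -79)), Add(Add(8515, 3013), Mul(-20, Mul(14, Pow(-2, 3))))), Rational(1, 2)) = Pow(Add(Mul(-19, -21), Add(11528, Mul(-20, Mul(14, -8)))), Rational(1, 2)) = Pow(Add(399, Add(11528, Mul(-20, -112))), Rational(1, 2)) = Pow(Add(399, Add(11528, 2240)), Rational(1, 2)) = Pow(Add(399, 13768), Rational(1, 2)) = Pow(14167, Rational(1, 2))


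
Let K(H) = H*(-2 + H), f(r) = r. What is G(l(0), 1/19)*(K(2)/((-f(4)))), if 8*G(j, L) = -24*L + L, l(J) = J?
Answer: 0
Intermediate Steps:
G(j, L) = -23*L/8 (G(j, L) = (-24*L + L)/8 = (-23*L)/8 = -23*L/8)
G(l(0), 1/19)*(K(2)/((-f(4)))) = (-23/8/19)*((2*(-2 + 2))/((-1*4))) = (-23/8*1/19)*((2*0)/(-4)) = -0*(-1)/4 = -23/152*0 = 0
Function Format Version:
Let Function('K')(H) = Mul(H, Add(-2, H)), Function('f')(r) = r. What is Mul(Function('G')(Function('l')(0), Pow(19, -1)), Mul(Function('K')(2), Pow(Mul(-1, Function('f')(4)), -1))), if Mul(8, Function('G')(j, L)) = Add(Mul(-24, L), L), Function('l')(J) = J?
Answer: 0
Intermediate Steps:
Function('G')(j, L) = Mul(Rational(-23, 8), L) (Function('G')(j, L) = Mul(Rational(1, 8), Add(Mul(-24, L), L)) = Mul(Rational(1, 8), Mul(-23, L)) = Mul(Rational(-23, 8), L))
Mul(Function('G')(Function('l')(0), Pow(19, -1)), Mul(Function('K')(2), Pow(Mul(-1, Function('f')(4)), -1))) = Mul(Mul(Rational(-23, 8), Pow(19, -1)), Mul(Mul(2, Add(-2, 2)), Pow(Mul(-1, 4), -1))) = Mul(Mul(Rational(-23, 8), Rational(1, 19)), Mul(Mul(2, 0), Pow(-4, -1))) = Mul(Rational(-23, 152), Mul(0, Rational(-1, 4))) = Mul(Rational(-23, 152), 0) = 0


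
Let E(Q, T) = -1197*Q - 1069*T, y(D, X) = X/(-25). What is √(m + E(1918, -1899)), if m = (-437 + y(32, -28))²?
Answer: I*√47389766/25 ≈ 275.36*I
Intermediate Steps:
y(D, X) = -X/25 (y(D, X) = X*(-1/25) = -X/25)
m = 118744609/625 (m = (-437 - 1/25*(-28))² = (-437 + 28/25)² = (-10897/25)² = 118744609/625 ≈ 1.8999e+5)
√(m + E(1918, -1899)) = √(118744609/625 + (-1197*1918 - 1069*(-1899))) = √(118744609/625 + (-2295846 + 2030031)) = √(118744609/625 - 265815) = √(-47389766/625) = I*√47389766/25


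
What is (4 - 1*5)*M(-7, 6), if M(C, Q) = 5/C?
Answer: 5/7 ≈ 0.71429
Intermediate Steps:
(4 - 1*5)*M(-7, 6) = (4 - 1*5)*(5/(-7)) = (4 - 5)*(5*(-⅐)) = -1*(-5/7) = 5/7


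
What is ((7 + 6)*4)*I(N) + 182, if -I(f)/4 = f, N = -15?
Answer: 3302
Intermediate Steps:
I(f) = -4*f
((7 + 6)*4)*I(N) + 182 = ((7 + 6)*4)*(-4*(-15)) + 182 = (13*4)*60 + 182 = 52*60 + 182 = 3120 + 182 = 3302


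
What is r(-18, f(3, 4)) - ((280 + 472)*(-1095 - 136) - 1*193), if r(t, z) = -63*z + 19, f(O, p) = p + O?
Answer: 925483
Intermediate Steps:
f(O, p) = O + p
r(t, z) = 19 - 63*z
r(-18, f(3, 4)) - ((280 + 472)*(-1095 - 136) - 1*193) = (19 - 63*(3 + 4)) - ((280 + 472)*(-1095 - 136) - 1*193) = (19 - 63*7) - (752*(-1231) - 193) = (19 - 441) - (-925712 - 193) = -422 - 1*(-925905) = -422 + 925905 = 925483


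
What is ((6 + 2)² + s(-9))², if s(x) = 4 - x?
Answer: 5929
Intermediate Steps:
((6 + 2)² + s(-9))² = ((6 + 2)² + (4 - 1*(-9)))² = (8² + (4 + 9))² = (64 + 13)² = 77² = 5929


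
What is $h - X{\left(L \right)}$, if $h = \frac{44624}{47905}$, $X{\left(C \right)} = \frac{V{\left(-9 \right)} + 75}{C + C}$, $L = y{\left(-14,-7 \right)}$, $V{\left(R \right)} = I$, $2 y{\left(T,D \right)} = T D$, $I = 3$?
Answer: $\frac{318281}{2347345} \approx 0.13559$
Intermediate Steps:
$y{\left(T,D \right)} = \frac{D T}{2}$ ($y{\left(T,D \right)} = \frac{T D}{2} = \frac{D T}{2}$)
$V{\left(R \right)} = 3$
$L = 49$ ($L = \frac{1}{2} \left(-7\right) \left(-14\right) = 49$)
$X{\left(C \right)} = \frac{39}{C}$ ($X{\left(C \right)} = \frac{3 + 75}{C + C} = \frac{78}{2 C} = 78 \frac{1}{2 C} = \frac{39}{C}$)
$h = \frac{44624}{47905}$ ($h = 44624 \cdot \frac{1}{47905} = \frac{44624}{47905} \approx 0.93151$)
$h - X{\left(L \right)} = \frac{44624}{47905} - \frac{39}{49} = \frac{318281}{2347345}$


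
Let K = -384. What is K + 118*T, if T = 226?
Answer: 26284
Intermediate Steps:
K + 118*T = -384 + 118*226 = -384 + 26668 = 26284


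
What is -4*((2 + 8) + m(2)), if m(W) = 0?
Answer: -40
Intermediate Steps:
-4*((2 + 8) + m(2)) = -4*((2 + 8) + 0) = -4*(10 + 0) = -4*10 = -40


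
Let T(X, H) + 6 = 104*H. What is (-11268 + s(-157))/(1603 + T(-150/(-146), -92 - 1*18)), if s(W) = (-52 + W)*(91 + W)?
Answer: -842/3281 ≈ -0.25663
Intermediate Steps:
T(X, H) = -6 + 104*H
(-11268 + s(-157))/(1603 + T(-150/(-146), -92 - 1*18)) = (-11268 + (-4732 + (-157)**2 + 39*(-157)))/(1603 + (-6 + 104*(-92 - 1*18))) = (-11268 + (-4732 + 24649 - 6123))/(1603 + (-6 + 104*(-92 - 18))) = (-11268 + 13794)/(1603 + (-6 + 104*(-110))) = 2526/(1603 + (-6 - 11440)) = 2526/(1603 - 11446) = 2526/(-9843) = 2526*(-1/9843) = -842/3281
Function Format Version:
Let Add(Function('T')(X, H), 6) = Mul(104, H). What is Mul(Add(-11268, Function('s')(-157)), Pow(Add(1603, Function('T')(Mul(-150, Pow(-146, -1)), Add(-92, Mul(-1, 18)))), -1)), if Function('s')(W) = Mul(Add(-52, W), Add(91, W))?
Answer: Rational(-842, 3281) ≈ -0.25663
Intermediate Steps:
Function('T')(X, H) = Add(-6, Mul(104, H))
Mul(Add(-11268, Function('s')(-157)), Pow(Add(1603, Function('T')(Mul(-150, Pow(-146, -1)), Add(-92, Mul(-1, 18)))), -1)) = Mul(Add(-11268, Add(-4732, Pow(-157, 2), Mul(39, -157))), Pow(Add(1603, Add(-6, Mul(104, Add(-92, Mul(-1, 18))))), -1)) = Mul(Add(-11268, Add(-4732, 24649, -6123)), Pow(Add(1603, Add(-6, Mul(104, Add(-92, -18)))), -1)) = Mul(Add(-11268, 13794), Pow(Add(1603, Add(-6, Mul(104, -110))), -1)) = Mul(2526, Pow(Add(1603, Add(-6, -11440)), -1)) = Mul(2526, Pow(Add(1603, -11446), -1)) = Mul(2526, Pow(-9843, -1)) = Mul(2526, Rational(-1, 9843)) = Rational(-842, 3281)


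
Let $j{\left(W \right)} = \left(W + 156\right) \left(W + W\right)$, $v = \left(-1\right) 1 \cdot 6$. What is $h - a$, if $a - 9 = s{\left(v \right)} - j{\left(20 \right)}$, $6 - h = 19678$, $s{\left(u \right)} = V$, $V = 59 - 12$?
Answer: $-12688$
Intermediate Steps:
$V = 47$ ($V = 59 - 12 = 47$)
$v = -6$ ($v = \left(-1\right) 6 = -6$)
$s{\left(u \right)} = 47$
$h = -19672$ ($h = 6 - 19678 = -19672$)
$j{\left(W \right)} = 2 W \left(156 + W\right)$ ($j{\left(W \right)} = \left(156 + W\right) 2 W = 2 W \left(156 + W\right)$)
$a = -6984$ ($a = 9 + \left(47 - 2 \cdot 20 \left(156 + 20\right)\right) = 9 + \left(47 - 2 \cdot 20 \cdot 176\right) = 9 + \left(47 - 7040\right) = 9 - 6993 = -6984$)
$h - a = -19672 - -6984 = -19672 + 6984 = -12688$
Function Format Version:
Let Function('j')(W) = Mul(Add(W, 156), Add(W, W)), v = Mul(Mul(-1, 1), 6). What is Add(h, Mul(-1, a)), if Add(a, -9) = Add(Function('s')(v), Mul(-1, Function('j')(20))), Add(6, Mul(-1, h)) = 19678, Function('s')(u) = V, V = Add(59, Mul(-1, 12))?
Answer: -12688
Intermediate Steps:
V = 47 (V = Add(59, -12) = 47)
v = -6 (v = Mul(-1, 6) = -6)
Function('s')(u) = 47
h = -19672 (h = Add(6, Mul(-1, 19678)) = Add(6, -19678) = -19672)
Function('j')(W) = Mul(2, W, Add(156, W)) (Function('j')(W) = Mul(Add(156, W), Mul(2, W)) = Mul(2, W, Add(156, W)))
a = -6984 (a = Add(9, Add(47, Mul(-1, Mul(2, 20, Add(156, 20))))) = Add(9, Add(47, Mul(-1, Mul(2, 20, 176)))) = Add(9, Add(47, Mul(-1, 7040))) = Add(9, Add(47, -7040)) = Add(9, -6993) = -6984)
Add(h, Mul(-1, a)) = Add(-19672, Mul(-1, -6984)) = Add(-19672, 6984) = -12688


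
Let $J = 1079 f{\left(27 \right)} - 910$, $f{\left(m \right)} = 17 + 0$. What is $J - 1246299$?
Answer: $-1228866$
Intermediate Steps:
$f{\left(m \right)} = 17$
$J = 17433$ ($J = 1079 \cdot 17 - 910 = 18343 - 910 = 17433$)
$J - 1246299 = 17433 - 1246299 = -1228866$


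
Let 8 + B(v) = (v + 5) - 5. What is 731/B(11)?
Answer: 731/3 ≈ 243.67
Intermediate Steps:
B(v) = -8 + v (B(v) = -8 + ((v + 5) - 5) = -8 + ((5 + v) - 5) = -8 + v)
731/B(11) = 731/(-8 + 11) = 731/3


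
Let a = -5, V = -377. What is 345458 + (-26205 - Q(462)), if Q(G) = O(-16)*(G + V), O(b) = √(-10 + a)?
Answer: 319253 - 85*I*√15 ≈ 3.1925e+5 - 329.2*I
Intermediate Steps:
O(b) = I*√15 (O(b) = √(-10 - 5) = √(-15) = I*√15)
Q(G) = I*√15*(-377 + G) (Q(G) = (I*√15)*(G - 377) = (I*√15)*(-377 + G) = I*√15*(-377 + G))
345458 + (-26205 - Q(462)) = 345458 + (-26205 - I*√15*(-377 + 462)) = 345458 + (-26205 - I*√15*85) = 345458 + (-26205 - 85*I*√15) = 319253 - 85*I*√15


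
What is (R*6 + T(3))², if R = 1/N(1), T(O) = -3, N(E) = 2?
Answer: 0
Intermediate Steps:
R = ½ (R = 1/2 = ½ ≈ 0.50000)
(R*6 + T(3))² = ((½)*6 - 3)² = (3 - 3)² = 0² = 0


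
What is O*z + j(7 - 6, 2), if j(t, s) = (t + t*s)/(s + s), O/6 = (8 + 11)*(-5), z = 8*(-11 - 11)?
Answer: 401283/4 ≈ 1.0032e+5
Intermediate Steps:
z = -176 (z = 8*(-22) = -176)
O = -570 (O = 6*((8 + 11)*(-5)) = 6*(19*(-5)) = 6*(-95) = -570)
j(t, s) = (t + s*t)/(2*s) (j(t, s) = (t + s*t)/((2*s)) = (t + s*t)*(1/(2*s)) = (t + s*t)/(2*s))
O*z + j(7 - 6, 2) = -570*(-176) + (1/2)*(7 - 6)*(1 + 2)/2 = 100320 + (1/2)*1*(1/2)*3 = 100320 + 3/4 = 401283/4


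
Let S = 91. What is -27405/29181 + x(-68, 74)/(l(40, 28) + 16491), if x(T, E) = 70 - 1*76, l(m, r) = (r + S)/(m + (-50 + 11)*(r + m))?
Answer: -393636838899/418984426171 ≈ -0.93950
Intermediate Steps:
l(m, r) = (91 + r)/(-39*r - 38*m) (l(m, r) = (r + 91)/(m + (-50 + 11)*(r + m)) = (91 + r)/(m - 39*(m + r)) = (91 + r)/(m + (-39*m - 39*r)) = (91 + r)/(-39*r - 38*m))
x(T, E) = -6 (x(T, E) = 70 - 76 = -6)
-27405/29181 + x(-68, 74)/(l(40, 28) + 16491) = -27405/29181 - 6/((-91 - 1*28)/(38*40 + 39*28) + 16491) = -27405*1/29181 - 6/((-91 - 28)/(1520 + 1092) + 16491) = -9135/9727 - 6/(-119/2612 + 16491) = -9135/9727 - 6/43074373/2612 = -9135/9727 - 6*2612/43074373 = -9135/9727 - 15672/43074373 = -393636838899/418984426171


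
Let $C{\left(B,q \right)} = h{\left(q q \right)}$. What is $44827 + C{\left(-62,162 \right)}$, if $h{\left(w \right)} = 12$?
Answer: $44839$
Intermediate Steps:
$C{\left(B,q \right)} = 12$
$44827 + C{\left(-62,162 \right)} = 44827 + 12 = 44839$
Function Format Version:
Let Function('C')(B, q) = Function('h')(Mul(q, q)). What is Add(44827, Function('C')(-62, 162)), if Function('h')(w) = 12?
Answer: 44839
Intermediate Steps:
Function('C')(B, q) = 12
Add(44827, Function('C')(-62, 162)) = Add(44827, 12) = 44839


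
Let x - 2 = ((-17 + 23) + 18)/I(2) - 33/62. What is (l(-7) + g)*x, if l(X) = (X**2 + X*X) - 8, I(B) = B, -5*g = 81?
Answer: 61623/62 ≈ 993.92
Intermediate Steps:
g = -81/5 (g = -1/5*81 = -81/5 ≈ -16.200)
l(X) = -8 + 2*X**2 (l(X) = (X**2 + X**2) - 8 = 2*X**2 - 8 = -8 + 2*X**2)
x = 835/62 (x = 2 + (((-17 + 23) + 18)/2 - 33/62) = 2 + ((6 + 18)*(1/2) - 33*1/62) = 2 + (24*(1/2) - 33/62) = 2 + (12 - 33/62) = 2 + 711/62 = 835/62 ≈ 13.468)
(l(-7) + g)*x = ((-8 + 2*(-7)**2) - 81/5)*(835/62) = ((-8 + 2*49) - 81/5)*(835/62) = ((-8 + 98) - 81/5)*(835/62) = (90 - 81/5)*(835/62) = (369/5)*(835/62) = 61623/62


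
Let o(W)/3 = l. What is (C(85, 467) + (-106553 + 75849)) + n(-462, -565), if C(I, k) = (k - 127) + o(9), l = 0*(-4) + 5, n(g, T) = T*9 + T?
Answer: -35999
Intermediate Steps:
n(g, T) = 10*T (n(g, T) = 9*T + T = 10*T)
l = 5 (l = 0 + 5 = 5)
o(W) = 15 (o(W) = 3*5 = 15)
C(I, k) = -112 + k (C(I, k) = (k - 127) + 15 = (-127 + k) + 15 = -112 + k)
(C(85, 467) + (-106553 + 75849)) + n(-462, -565) = ((-112 + 467) + (-106553 + 75849)) + 10*(-565) = (355 - 30704) - 5650 = -30349 - 5650 = -35999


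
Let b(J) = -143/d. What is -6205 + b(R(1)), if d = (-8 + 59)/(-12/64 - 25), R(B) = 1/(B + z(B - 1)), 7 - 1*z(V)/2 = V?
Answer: -5005651/816 ≈ -6134.4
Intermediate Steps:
z(V) = 14 - 2*V
R(B) = 1/(16 - B) (R(B) = 1/(B + (14 - 2*(B - 1))) = 1/(B + (14 - 2*(-1 + B))) = 1/(B + (14 + (2 - 2*B))) = 1/(B + (16 - 2*B)) = 1/(16 - B))
d = -816/403 (d = 51/(-12*1/64 - 25) = 51/(-3/16 - 25) = 51/(-403/16) = 51*(-16/403) = -816/403 ≈ -2.0248)
b(J) = 57629/816 (b(J) = -143/(-816/403) = -143*(-403/816) = 57629/816)
-6205 + b(R(1)) = -6205 + 57629/816 = -5005651/816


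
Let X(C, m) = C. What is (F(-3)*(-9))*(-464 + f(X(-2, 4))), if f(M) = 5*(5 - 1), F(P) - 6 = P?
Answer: 11988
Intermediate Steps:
F(P) = 6 + P
f(M) = 20 (f(M) = 5*4 = 20)
(F(-3)*(-9))*(-464 + f(X(-2, 4))) = ((6 - 3)*(-9))*(-464 + 20) = (3*(-9))*(-444) = -27*(-444) = 11988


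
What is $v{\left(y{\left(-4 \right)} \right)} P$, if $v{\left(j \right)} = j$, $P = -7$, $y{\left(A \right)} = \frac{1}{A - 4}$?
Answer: $\frac{7}{8} \approx 0.875$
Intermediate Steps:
$y{\left(A \right)} = \frac{1}{-4 + A}$
$v{\left(y{\left(-4 \right)} \right)} P = \frac{1}{-4 - 4} \left(-7\right) = \frac{1}{-8} \left(-7\right) = \left(- \frac{1}{8}\right) \left(-7\right) = \frac{7}{8}$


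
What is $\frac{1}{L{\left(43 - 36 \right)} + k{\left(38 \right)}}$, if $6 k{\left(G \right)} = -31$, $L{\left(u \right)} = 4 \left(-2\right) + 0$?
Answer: $- \frac{6}{79} \approx -0.075949$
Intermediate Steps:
$L{\left(u \right)} = -8$ ($L{\left(u \right)} = -8 + 0 = -8$)
$k{\left(G \right)} = - \frac{31}{6}$ ($k{\left(G \right)} = \frac{1}{6} \left(-31\right) = - \frac{31}{6}$)
$\frac{1}{L{\left(43 - 36 \right)} + k{\left(38 \right)}} = \frac{1}{-8 - \frac{31}{6}} = \frac{1}{- \frac{79}{6}} = - \frac{6}{79}$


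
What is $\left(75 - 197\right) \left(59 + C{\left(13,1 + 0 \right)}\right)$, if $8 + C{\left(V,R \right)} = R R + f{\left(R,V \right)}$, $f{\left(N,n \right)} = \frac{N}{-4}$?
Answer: $- \frac{12627}{2} \approx -6313.5$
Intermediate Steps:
$f{\left(N,n \right)} = - \frac{N}{4}$ ($f{\left(N,n \right)} = N \left(- \frac{1}{4}\right) = - \frac{N}{4}$)
$C{\left(V,R \right)} = -8 + R^{2} - \frac{R}{4}$ ($C{\left(V,R \right)} = -8 - \left(\frac{R}{4} - R R\right) = -8 + \left(R^{2} - \frac{R}{4}\right) = -8 + R^{2} - \frac{R}{4}$)
$\left(75 - 197\right) \left(59 + C{\left(13,1 + 0 \right)}\right) = \left(75 - 197\right) \left(59 - \left(8 - \left(1 + 0\right)^{2} + \frac{1 + 0}{4}\right)\right) = - 122 \left(59 - \left(\frac{33}{4} - 1\right)\right) = - 122 \left(59 - \frac{29}{4}\right) = \left(-122\right) \frac{207}{4} = - \frac{12627}{2}$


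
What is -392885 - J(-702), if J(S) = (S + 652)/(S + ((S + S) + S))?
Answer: -551610565/1404 ≈ -3.9289e+5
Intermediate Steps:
J(S) = (652 + S)/(4*S) (J(S) = (652 + S)/(S + (2*S + S)) = (652 + S)/(S + 3*S) = (652 + S)/((4*S)) = (652 + S)*(1/(4*S)) = (652 + S)/(4*S))
-392885 - J(-702) = -392885 - (652 - 702)/(4*(-702)) = -392885 - (-1)*(-50)/(4*702) = -392885 - 1*25/1404 = -392885 - 25/1404 = -551610565/1404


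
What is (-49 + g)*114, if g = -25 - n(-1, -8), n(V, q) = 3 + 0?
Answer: -8778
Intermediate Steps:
n(V, q) = 3
g = -28 (g = -25 - 1*3 = -25 - 3 = -28)
(-49 + g)*114 = (-49 - 28)*114 = -77*114 = -8778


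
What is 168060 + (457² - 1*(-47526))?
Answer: 424435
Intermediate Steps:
168060 + (457² - 1*(-47526)) = 168060 + (208849 + 47526) = 168060 + 256375 = 424435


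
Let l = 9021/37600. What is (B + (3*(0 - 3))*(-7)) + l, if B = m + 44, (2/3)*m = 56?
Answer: 7190621/37600 ≈ 191.24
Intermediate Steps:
m = 84 (m = (3/2)*56 = 84)
B = 128 (B = 84 + 44 = 128)
l = 9021/37600 (l = 9021*(1/37600) = 9021/37600 ≈ 0.23992)
(B + (3*(0 - 3))*(-7)) + l = (128 + (3*(0 - 3))*(-7)) + 9021/37600 = (128 + (3*(-3))*(-7)) + 9021/37600 = (128 - 9*(-7)) + 9021/37600 = (128 + 63) + 9021/37600 = 191 + 9021/37600 = 7190621/37600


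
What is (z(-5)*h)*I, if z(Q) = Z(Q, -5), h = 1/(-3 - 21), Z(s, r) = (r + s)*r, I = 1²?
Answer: -25/12 ≈ -2.0833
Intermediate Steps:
I = 1
Z(s, r) = r*(r + s)
h = -1/24 (h = 1/(-24) = -1/24 ≈ -0.041667)
z(Q) = 25 - 5*Q (z(Q) = -5*(-5 + Q) = 25 - 5*Q)
(z(-5)*h)*I = ((25 - 5*(-5))*(-1/24))*1 = ((25 + 25)*(-1/24))*1 = (50*(-1/24))*1 = -25/12*1 = -25/12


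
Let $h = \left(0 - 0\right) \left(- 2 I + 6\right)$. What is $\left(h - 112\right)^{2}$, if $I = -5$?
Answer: $12544$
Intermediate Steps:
$h = 0$ ($h = \left(0 - 0\right) \left(\left(-2\right) \left(-5\right) + 6\right) = \left(0 + 0\right) \left(10 + 6\right) = 0 \cdot 16 = 0$)
$\left(h - 112\right)^{2} = \left(0 - 112\right)^{2} = \left(-112\right)^{2} = 12544$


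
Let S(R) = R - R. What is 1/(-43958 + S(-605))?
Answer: -1/43958 ≈ -2.2749e-5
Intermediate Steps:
S(R) = 0
1/(-43958 + S(-605)) = 1/(-43958 + 0) = 1/(-43958) = -1/43958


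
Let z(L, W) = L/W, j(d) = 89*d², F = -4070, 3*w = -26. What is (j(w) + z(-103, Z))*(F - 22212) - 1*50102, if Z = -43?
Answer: -68036653552/387 ≈ -1.7581e+8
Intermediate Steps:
w = -26/3 (w = (⅓)*(-26) = -26/3 ≈ -8.6667)
(j(w) + z(-103, Z))*(F - 22212) - 1*50102 = (89*(-26/3)² - 103/(-43))*(-4070 - 22212) - 1*50102 = (89*(676/9) - 103*(-1/43))*(-26282) - 50102 = (60164/9 + 103/43)*(-26282) - 50102 = (2587979/387)*(-26282) - 50102 = -68017264078/387 - 50102 = -68036653552/387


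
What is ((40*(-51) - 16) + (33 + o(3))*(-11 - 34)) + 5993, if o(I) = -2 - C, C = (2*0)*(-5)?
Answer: 2542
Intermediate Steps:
C = 0 (C = 0*(-5) = 0)
o(I) = -2 (o(I) = -2 - 1*0 = -2 + 0 = -2)
((40*(-51) - 16) + (33 + o(3))*(-11 - 34)) + 5993 = ((40*(-51) - 16) + (33 - 2)*(-11 - 34)) + 5993 = ((-2040 - 16) + 31*(-45)) + 5993 = (-2056 - 1395) + 5993 = -3451 + 5993 = 2542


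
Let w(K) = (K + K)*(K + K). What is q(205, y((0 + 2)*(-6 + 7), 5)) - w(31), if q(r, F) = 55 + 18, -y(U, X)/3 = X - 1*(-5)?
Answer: -3771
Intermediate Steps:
w(K) = 4*K² (w(K) = (2*K)*(2*K) = 4*K²)
y(U, X) = -15 - 3*X (y(U, X) = -3*(X - 1*(-5)) = -3*(X + 5) = -3*(5 + X) = -15 - 3*X)
q(r, F) = 73
q(205, y((0 + 2)*(-6 + 7), 5)) - w(31) = 73 - 4*31² = 73 - 4*961 = 73 - 1*3844 = 73 - 3844 = -3771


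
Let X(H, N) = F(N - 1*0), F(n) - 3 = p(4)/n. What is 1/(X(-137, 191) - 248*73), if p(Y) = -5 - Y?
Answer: -191/3457300 ≈ -5.5245e-5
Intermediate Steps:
F(n) = 3 - 9/n (F(n) = 3 + (-5 - 1*4)/n = 3 + (-5 - 4)/n = 3 - 9/n)
X(H, N) = 3 - 9/N (X(H, N) = 3 - 9/(N - 1*0) = 3 - 9/(N + 0) = 3 - 9/N)
1/(X(-137, 191) - 248*73) = 1/((3 - 9/191) - 248*73) = 1/((3 - 9*1/191) - 18104) = 1/((3 - 9/191) - 18104) = 1/(564/191 - 18104) = 1/(-3457300/191) = -191/3457300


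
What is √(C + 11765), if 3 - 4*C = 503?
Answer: 2*√2910 ≈ 107.89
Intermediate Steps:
C = -125 (C = ¾ - ¼*503 = ¾ - 503/4 = -125)
√(C + 11765) = √(-125 + 11765) = √11640 = 2*√2910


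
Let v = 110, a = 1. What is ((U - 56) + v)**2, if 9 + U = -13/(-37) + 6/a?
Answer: 3610000/1369 ≈ 2637.0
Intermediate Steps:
U = -98/37 (U = -9 + (-13/(-37) + 6/1) = -9 + (-13*(-1/37) + 6*1) = -9 + (13/37 + 6) = -9 + 235/37 = -98/37 ≈ -2.6486)
((U - 56) + v)**2 = ((-98/37 - 56) + 110)**2 = (-2170/37 + 110)**2 = (1900/37)**2 = 3610000/1369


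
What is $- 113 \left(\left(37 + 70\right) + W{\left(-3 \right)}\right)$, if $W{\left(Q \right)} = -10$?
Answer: $-10961$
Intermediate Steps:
$- 113 \left(\left(37 + 70\right) + W{\left(-3 \right)}\right) = - 113 \left(\left(37 + 70\right) - 10\right) = - 113 \left(107 - 10\right) = \left(-113\right) 97 = -10961$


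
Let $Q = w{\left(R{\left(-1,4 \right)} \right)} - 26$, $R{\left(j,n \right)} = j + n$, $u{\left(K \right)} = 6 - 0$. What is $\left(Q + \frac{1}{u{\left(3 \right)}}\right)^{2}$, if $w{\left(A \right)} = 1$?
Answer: $\frac{22201}{36} \approx 616.69$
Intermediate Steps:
$u{\left(K \right)} = 6$ ($u{\left(K \right)} = 6 + 0 = 6$)
$Q = -25$ ($Q = 1 - 26 = -25$)
$\left(Q + \frac{1}{u{\left(3 \right)}}\right)^{2} = \left(-25 + \frac{1}{6}\right)^{2} = \left(- \frac{149}{6}\right)^{2} = \frac{22201}{36}$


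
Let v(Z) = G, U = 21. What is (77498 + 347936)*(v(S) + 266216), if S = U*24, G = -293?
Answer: 113132685582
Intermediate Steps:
S = 504 (S = 21*24 = 504)
v(Z) = -293
(77498 + 347936)*(v(S) + 266216) = (77498 + 347936)*(-293 + 266216) = 425434*265923 = 113132685582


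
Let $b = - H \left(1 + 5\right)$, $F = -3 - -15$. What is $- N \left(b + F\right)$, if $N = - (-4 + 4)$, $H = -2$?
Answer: $0$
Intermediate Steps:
$F = 12$ ($F = -3 + 15 = 12$)
$N = 0$ ($N = \left(-1\right) 0 = 0$)
$b = 12$ ($b = \left(-1\right) \left(-2\right) \left(1 + 5\right) = 2 \cdot 6 = 12$)
$- N \left(b + F\right) = \left(-1\right) 0 \left(12 + 12\right) = 0 \cdot 24 = 0$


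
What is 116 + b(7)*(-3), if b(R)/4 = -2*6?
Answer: 260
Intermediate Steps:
b(R) = -48 (b(R) = 4*(-2*6) = 4*(-12) = -48)
116 + b(7)*(-3) = 116 - 48*(-3) = 116 + 144 = 260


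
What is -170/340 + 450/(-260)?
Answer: -29/13 ≈ -2.2308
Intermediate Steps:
-170/340 + 450/(-260) = -170*1/340 + 450*(-1/260) = -½ - 45/26 = -29/13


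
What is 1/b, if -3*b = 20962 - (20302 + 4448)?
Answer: 3/3788 ≈ 0.00079197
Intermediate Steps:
b = 3788/3 (b = -(20962 - (20302 + 4448))/3 = -(20962 - 1*24750)/3 = -(20962 - 24750)/3 = -⅓*(-3788) = 3788/3 ≈ 1262.7)
1/b = 1/(3788/3) = 3/3788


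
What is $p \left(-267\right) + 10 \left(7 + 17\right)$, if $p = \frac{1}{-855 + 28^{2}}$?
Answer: $\frac{17307}{71} \approx 243.76$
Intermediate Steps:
$p = - \frac{1}{71}$ ($p = \frac{1}{-855 + 784} = \frac{1}{-71} = - \frac{1}{71} \approx -0.014085$)
$p \left(-267\right) + 10 \left(7 + 17\right) = \left(- \frac{1}{71}\right) \left(-267\right) + 10 \left(7 + 17\right) = \frac{267}{71} + 10 \cdot 24 = \frac{267}{71} + 240 = \frac{17307}{71}$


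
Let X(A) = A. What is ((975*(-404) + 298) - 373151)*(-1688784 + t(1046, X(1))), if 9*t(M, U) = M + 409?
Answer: 3884268719851/3 ≈ 1.2948e+12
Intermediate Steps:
t(M, U) = 409/9 + M/9 (t(M, U) = (M + 409)/9 = (409 + M)/9 = 409/9 + M/9)
((975*(-404) + 298) - 373151)*(-1688784 + t(1046, X(1))) = ((975*(-404) + 298) - 373151)*(-1688784 + (409/9 + (⅑)*1046)) = ((-393900 + 298) - 373151)*(-1688784 + (409/9 + 1046/9)) = (-393602 - 373151)*(-1688784 + 485/3) = -766753*(-5065867/3) = 3884268719851/3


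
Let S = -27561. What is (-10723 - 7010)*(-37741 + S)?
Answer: 1158000366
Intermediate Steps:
(-10723 - 7010)*(-37741 + S) = (-10723 - 7010)*(-37741 - 27561) = -17733*(-65302) = 1158000366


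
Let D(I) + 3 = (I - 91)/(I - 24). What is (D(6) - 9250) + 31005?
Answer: 391621/18 ≈ 21757.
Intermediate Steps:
D(I) = -3 + (-91 + I)/(-24 + I) (D(I) = -3 + (I - 91)/(I - 24) = -3 + (-91 + I)/(-24 + I))
(D(6) - 9250) + 31005 = ((-19 - 2*6)/(-24 + 6) - 9250) + 31005 = ((-19 - 12)/(-18) - 9250) + 31005 = (-1/18*(-31) - 9250) + 31005 = (31/18 - 9250) + 31005 = -166469/18 + 31005 = 391621/18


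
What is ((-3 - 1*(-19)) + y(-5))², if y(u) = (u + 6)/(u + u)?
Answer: 25281/100 ≈ 252.81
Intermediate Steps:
y(u) = (6 + u)/(2*u) (y(u) = (6 + u)/((2*u)) = (6 + u)*(1/(2*u)) = (6 + u)/(2*u))
((-3 - 1*(-19)) + y(-5))² = ((-3 - 1*(-19)) + (½)*(6 - 5)/(-5))² = ((-3 + 19) + (½)*(-⅕)*1)² = (16 - ⅒)² = (159/10)² = 25281/100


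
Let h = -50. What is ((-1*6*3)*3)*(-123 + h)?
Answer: 9342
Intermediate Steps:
((-1*6*3)*3)*(-123 + h) = ((-1*6*3)*3)*(-123 - 50) = (-6*3*3)*(-173) = -18*3*(-173) = -54*(-173) = 9342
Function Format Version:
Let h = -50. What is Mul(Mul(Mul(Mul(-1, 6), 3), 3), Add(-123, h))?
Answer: 9342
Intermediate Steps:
Mul(Mul(Mul(Mul(-1, 6), 3), 3), Add(-123, h)) = Mul(Mul(Mul(Mul(-1, 6), 3), 3), Add(-123, -50)) = Mul(Mul(Mul(-6, 3), 3), -173) = Mul(Mul(-18, 3), -173) = Mul(-54, -173) = 9342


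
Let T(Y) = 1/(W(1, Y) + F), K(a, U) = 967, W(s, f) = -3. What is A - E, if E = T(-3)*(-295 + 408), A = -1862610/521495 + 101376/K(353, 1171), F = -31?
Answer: 358645202129/3429142522 ≈ 104.59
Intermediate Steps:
T(Y) = -1/34 (T(Y) = 1/(-3 - 31) = 1/(-34) = -1/34)
A = 10213186650/100857133 (A = -1862610/521495 + 101376/967 = -1862610*1/521495 + 101376*(1/967) = -372522/104299 + 101376/967 = 10213186650/100857133 ≈ 101.26)
E = -113/34 (E = -(-295 + 408)/34 = -1/34*113 = -113/34 ≈ -3.3235)
A - E = 10213186650/100857133 - 1*(-113/34) = 10213186650/100857133 + 113/34 = 358645202129/3429142522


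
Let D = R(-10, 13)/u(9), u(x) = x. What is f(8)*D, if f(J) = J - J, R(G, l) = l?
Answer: 0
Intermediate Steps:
f(J) = 0
D = 13/9 ≈ 1.4444
f(8)*D = 0*(13/9) = 0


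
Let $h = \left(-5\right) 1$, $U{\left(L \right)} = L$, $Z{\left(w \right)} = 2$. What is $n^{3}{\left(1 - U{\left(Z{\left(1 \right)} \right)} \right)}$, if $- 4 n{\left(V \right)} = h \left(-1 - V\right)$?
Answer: $0$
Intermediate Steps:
$h = -5$
$n{\left(V \right)} = - \frac{5}{4} - \frac{5 V}{4}$ ($n{\left(V \right)} = - \frac{\left(-5\right) \left(-1 - V\right)}{4} = - \frac{5 + 5 V}{4} = - \frac{5}{4} - \frac{5 V}{4}$)
$n^{3}{\left(1 - U{\left(Z{\left(1 \right)} \right)} \right)} = \left(- \frac{5}{4} - \frac{5 \left(1 - 2\right)}{4}\right)^{3} = \left(- \frac{5}{4} - - \frac{5}{4}\right)^{3} = \left(- \frac{5}{4} + \frac{5}{4}\right)^{3} = 0^{3} = 0$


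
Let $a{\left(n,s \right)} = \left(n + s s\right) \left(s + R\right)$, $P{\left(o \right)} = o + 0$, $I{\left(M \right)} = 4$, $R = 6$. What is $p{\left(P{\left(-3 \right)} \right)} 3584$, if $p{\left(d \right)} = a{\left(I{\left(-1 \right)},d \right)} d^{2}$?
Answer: $1257984$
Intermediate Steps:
$P{\left(o \right)} = o$
$a{\left(n,s \right)} = \left(6 + s\right) \left(n + s^{2}\right)$ ($a{\left(n,s \right)} = \left(n + s s\right) \left(s + 6\right) = \left(n + s^{2}\right) \left(6 + s\right) = \left(6 + s\right) \left(n + s^{2}\right)$)
$p{\left(d \right)} = d^{2} \left(24 + d^{3} + 4 d + 6 d^{2}\right)$ ($p{\left(d \right)} = \left(d^{3} + 6 \cdot 4 + 6 d^{2} + 4 d\right) d^{2} = \left(d^{3} + 24 + 6 d^{2} + 4 d\right) d^{2} = \left(24 + d^{3} + 4 d + 6 d^{2}\right) d^{2} = d^{2} \left(24 + d^{3} + 4 d + 6 d^{2}\right)$)
$p{\left(P{\left(-3 \right)} \right)} 3584 = \left(-3\right)^{2} \left(24 + \left(-3\right)^{3} + 4 \left(-3\right) + 6 \left(-3\right)^{2}\right) 3584 = 9 \left(24 - 27 - 12 + 6 \cdot 9\right) 3584 = 9 \left(24 - 27 - 12 + 54\right) 3584 = 9 \cdot 39 \cdot 3584 = 351 \cdot 3584 = 1257984$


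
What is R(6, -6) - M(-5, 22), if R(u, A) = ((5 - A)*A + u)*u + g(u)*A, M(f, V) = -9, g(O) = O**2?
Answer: -567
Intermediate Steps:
R(u, A) = A*u**2 + u*(u + A*(5 - A)) (R(u, A) = ((5 - A)*A + u)*u + u**2*A = (A*(5 - A) + u)*u + A*u**2 = (u + A*(5 - A))*u + A*u**2 = u*(u + A*(5 - A)) + A*u**2 = A*u**2 + u*(u + A*(5 - A)))
R(6, -6) - M(-5, 22) = 6*(6 - 1*(-6)**2 + 5*(-6) - 6*6) - 1*(-9) = 6*(6 - 1*36 - 30 - 36) + 9 = 6*(6 - 36 - 30 - 36) + 9 = 6*(-96) + 9 = -576 + 9 = -567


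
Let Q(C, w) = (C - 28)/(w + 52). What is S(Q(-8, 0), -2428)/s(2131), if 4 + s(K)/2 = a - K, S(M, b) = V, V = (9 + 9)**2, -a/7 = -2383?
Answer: 81/7273 ≈ 0.011137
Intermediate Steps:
a = 16681 (a = -7*(-2383) = 16681)
Q(C, w) = (-28 + C)/(52 + w)
V = 324 (V = 18**2 = 324)
S(M, b) = 324
s(K) = 33354 - 2*K (s(K) = -8 + 2*(16681 - K) = -8 + (33362 - 2*K) = 33354 - 2*K)
S(Q(-8, 0), -2428)/s(2131) = 324/(33354 - 2*2131) = 324/(33354 - 4262) = 324/29092 = 324*(1/29092) = 81/7273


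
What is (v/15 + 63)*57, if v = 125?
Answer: 4066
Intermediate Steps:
(v/15 + 63)*57 = (125/15 + 63)*57 = (125*(1/15) + 63)*57 = (25/3 + 63)*57 = (214/3)*57 = 4066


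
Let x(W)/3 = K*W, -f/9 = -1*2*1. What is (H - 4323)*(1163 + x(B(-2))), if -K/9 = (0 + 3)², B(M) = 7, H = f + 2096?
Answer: 1188442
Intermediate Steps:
f = 18 (f = -9*(-1*2) = -(-18) = -9*(-2) = 18)
H = 2114 (H = 18 + 2096 = 2114)
K = -81 (K = -9*(0 + 3)² = -9*3² = -9*9 = -81)
x(W) = -243*W (x(W) = 3*(-81*W) = -243*W)
(H - 4323)*(1163 + x(B(-2))) = (2114 - 4323)*(1163 - 243*7) = -2209*(1163 - 1701) = -2209*(-538) = 1188442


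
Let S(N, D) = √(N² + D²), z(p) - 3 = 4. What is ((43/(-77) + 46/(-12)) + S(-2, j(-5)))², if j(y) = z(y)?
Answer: 15429373/213444 - 2029*√53/231 ≈ 8.3425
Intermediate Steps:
z(p) = 7 (z(p) = 3 + 4 = 7)
j(y) = 7
S(N, D) = √(D² + N²)
((43/(-77) + 46/(-12)) + S(-2, j(-5)))² = ((43/(-77) + 46/(-12)) + √(7² + (-2)²))² = ((43*(-1/77) + 46*(-1/12)) + √(49 + 4))² = ((-43/77 - 23/6) + √53)² = (-2029/462 + √53)²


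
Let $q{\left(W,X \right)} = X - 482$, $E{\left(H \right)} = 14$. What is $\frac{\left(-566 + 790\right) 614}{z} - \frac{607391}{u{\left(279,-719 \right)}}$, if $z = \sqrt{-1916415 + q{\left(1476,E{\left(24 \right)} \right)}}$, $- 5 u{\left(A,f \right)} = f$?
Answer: $- \frac{3036955}{719} - \frac{137536 i \sqrt{212987}}{638961} \approx -4223.9 - 99.339 i$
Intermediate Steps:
$q{\left(W,X \right)} = -482 + X$ ($q{\left(W,X \right)} = X - 482 = -482 + X$)
$u{\left(A,f \right)} = - \frac{f}{5}$
$z = 3 i \sqrt{212987}$ ($z = \sqrt{-1916415 + \left(-482 + 14\right)} = \sqrt{-1916415 - 468} = \sqrt{-1916883} = 3 i \sqrt{212987} \approx 1384.5 i$)
$\frac{\left(-566 + 790\right) 614}{z} - \frac{607391}{u{\left(279,-719 \right)}} = \frac{\left(-566 + 790\right) 614}{3 i \sqrt{212987}} - \frac{607391}{\left(- \frac{1}{5}\right) \left(-719\right)} = 224 \cdot 614 \left(- \frac{i \sqrt{212987}}{638961}\right) - \frac{607391}{\frac{719}{5}} = 137536 \left(- \frac{i \sqrt{212987}}{638961}\right) - \frac{3036955}{719} = - \frac{137536 i \sqrt{212987}}{638961} - \frac{3036955}{719} = - \frac{3036955}{719} - \frac{137536 i \sqrt{212987}}{638961}$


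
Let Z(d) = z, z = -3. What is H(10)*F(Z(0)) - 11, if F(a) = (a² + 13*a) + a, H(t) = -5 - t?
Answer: 484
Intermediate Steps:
Z(d) = -3
F(a) = a² + 14*a
H(10)*F(Z(0)) - 11 = (-5 - 1*10)*(-3*(14 - 3)) - 11 = (-5 - 10)*(-3*11) - 11 = -15*(-33) - 11 = 495 - 11 = 484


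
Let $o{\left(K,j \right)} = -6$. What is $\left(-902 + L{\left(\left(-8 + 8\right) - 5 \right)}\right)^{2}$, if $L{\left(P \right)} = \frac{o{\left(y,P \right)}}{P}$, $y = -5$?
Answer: $\frac{20286016}{25} \approx 8.1144 \cdot 10^{5}$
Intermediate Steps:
$L{\left(P \right)} = - \frac{6}{P}$
$\left(-902 + L{\left(\left(-8 + 8\right) - 5 \right)}\right)^{2} = \left(-902 - \frac{6}{\left(-8 + 8\right) - 5}\right)^{2} = \left(-902 - \frac{6}{0 - 5}\right)^{2} = \left(-902 - \frac{6}{-5}\right)^{2} = \left(-902 - - \frac{6}{5}\right)^{2} = \left(-902 + \frac{6}{5}\right)^{2} = \left(- \frac{4504}{5}\right)^{2} = \frac{20286016}{25}$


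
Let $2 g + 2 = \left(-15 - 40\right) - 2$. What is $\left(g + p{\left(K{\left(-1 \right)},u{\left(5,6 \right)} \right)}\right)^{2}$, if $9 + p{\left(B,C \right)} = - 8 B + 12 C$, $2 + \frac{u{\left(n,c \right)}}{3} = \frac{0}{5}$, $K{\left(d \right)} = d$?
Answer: $\frac{42025}{4} \approx 10506.0$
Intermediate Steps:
$u{\left(n,c \right)} = -6$ ($u{\left(n,c \right)} = -6 + 3 \cdot \frac{0}{5} = -6 + 3 \cdot 0 \cdot \frac{1}{5} = -6 + 3 \cdot 0 = -6 + 0 = -6$)
$p{\left(B,C \right)} = -9 - 8 B + 12 C$ ($p{\left(B,C \right)} = -9 - \left(- 12 C + 8 B\right) = -9 - 8 B + 12 C$)
$g = - \frac{59}{2}$ ($g = -1 + \frac{\left(-15 - 40\right) - 2}{2} = -1 + \frac{-55 - 2}{2} = -1 + \frac{1}{2} \left(-57\right) = -1 - \frac{57}{2} = - \frac{59}{2} \approx -29.5$)
$\left(g + p{\left(K{\left(-1 \right)},u{\left(5,6 \right)} \right)}\right)^{2} = \left(- \frac{59}{2} - 73\right)^{2} = \left(- \frac{205}{2}\right)^{2} = \frac{42025}{4}$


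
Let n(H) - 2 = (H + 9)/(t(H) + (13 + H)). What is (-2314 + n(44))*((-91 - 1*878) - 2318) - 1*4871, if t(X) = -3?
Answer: 409938131/54 ≈ 7.5914e+6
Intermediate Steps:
n(H) = 2 + (9 + H)/(10 + H) (n(H) = 2 + (H + 9)/(-3 + (13 + H)) = 2 + (9 + H)/(10 + H))
(-2314 + n(44))*((-91 - 1*878) - 2318) - 1*4871 = (-2314 + (29 + 3*44)/(10 + 44))*((-91 - 1*878) - 2318) - 1*4871 = (-2314 + (29 + 132)/54)*((-91 - 878) - 2318) - 4871 = (-2314 + (1/54)*161)*(-969 - 2318) - 4871 = (-2314 + 161/54)*(-3287) - 4871 = -124795/54*(-3287) - 4871 = 410201165/54 - 4871 = 409938131/54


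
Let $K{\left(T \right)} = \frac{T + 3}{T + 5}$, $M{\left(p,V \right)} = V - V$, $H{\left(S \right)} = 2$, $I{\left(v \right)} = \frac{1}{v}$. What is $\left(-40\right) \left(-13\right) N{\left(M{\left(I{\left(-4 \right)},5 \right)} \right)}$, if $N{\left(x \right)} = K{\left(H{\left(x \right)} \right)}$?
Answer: $\frac{2600}{7} \approx 371.43$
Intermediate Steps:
$M{\left(p,V \right)} = 0$
$K{\left(T \right)} = \frac{3 + T}{5 + T}$
$N{\left(x \right)} = \frac{5}{7}$ ($N{\left(x \right)} = \frac{3 + 2}{5 + 2} = \frac{1}{7} \cdot 5 = \frac{5}{7}$)
$\left(-40\right) \left(-13\right) N{\left(M{\left(I{\left(-4 \right)},5 \right)} \right)} = \left(-40\right) \left(-13\right) \frac{5}{7} = 520 \cdot \frac{5}{7} = \frac{2600}{7}$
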